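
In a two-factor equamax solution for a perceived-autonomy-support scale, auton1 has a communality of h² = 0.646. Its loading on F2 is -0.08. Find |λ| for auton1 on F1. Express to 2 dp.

0.80

Under orthogonal rotation h² = Σλ², so λ_F1² = h² − (0.0064) = 0.646 − 0.0064 = 0.6396.
|λ| = √0.6396 = 0.7997.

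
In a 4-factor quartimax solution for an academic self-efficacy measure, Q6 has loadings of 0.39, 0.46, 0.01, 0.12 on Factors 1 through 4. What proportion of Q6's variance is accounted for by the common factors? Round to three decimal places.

h² = 0.39² + 0.46² + 0.01² + 0.12² = 0.1521 + 0.2116 + 0.0001 + 0.0144 = 0.3782

0.378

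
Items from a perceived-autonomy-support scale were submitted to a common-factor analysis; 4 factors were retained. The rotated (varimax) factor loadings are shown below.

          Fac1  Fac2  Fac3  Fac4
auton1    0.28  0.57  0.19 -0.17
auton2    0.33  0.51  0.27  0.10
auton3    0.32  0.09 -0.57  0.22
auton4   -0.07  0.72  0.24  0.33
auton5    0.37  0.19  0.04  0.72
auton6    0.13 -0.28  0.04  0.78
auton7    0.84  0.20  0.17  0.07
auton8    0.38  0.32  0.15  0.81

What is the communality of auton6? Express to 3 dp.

0.705

h² = 0.13² + (-0.28)² + 0.04² + 0.78² = 0.0169 + 0.0784 + 0.0016 + 0.6084 = 0.7053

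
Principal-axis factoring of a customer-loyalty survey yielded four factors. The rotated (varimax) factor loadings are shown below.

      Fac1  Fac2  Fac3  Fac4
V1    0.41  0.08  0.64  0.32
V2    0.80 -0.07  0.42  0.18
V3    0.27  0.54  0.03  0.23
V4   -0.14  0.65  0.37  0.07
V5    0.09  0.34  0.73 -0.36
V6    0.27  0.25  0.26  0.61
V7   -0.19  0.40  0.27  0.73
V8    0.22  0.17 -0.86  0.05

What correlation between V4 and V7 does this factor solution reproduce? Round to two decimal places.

r̂ = Σ λ_i·λ_j across factors = (-0.14)(-0.19) + (0.65)(0.40) + (0.37)(0.27) + (0.07)(0.73)
  = +0.0266 +0.2600 +0.0999 +0.0511 = 0.4376

0.44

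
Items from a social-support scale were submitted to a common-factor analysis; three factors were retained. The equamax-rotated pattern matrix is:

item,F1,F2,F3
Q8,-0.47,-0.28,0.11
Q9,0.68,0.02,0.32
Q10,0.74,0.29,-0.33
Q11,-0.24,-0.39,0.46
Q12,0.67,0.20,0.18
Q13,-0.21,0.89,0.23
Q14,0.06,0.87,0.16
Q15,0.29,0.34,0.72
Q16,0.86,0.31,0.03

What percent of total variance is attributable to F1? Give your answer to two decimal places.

28.99%

SS loadings for F1 = (-0.47)² + 0.68² + 0.74² + (-0.24)² + 0.67² + (-0.21)² + 0.06² + 0.29² + 0.86² = 2.6088
With 9 standardized items, total variance = 9. Proportion = 2.6088/9 = 0.2899 → 28.99%.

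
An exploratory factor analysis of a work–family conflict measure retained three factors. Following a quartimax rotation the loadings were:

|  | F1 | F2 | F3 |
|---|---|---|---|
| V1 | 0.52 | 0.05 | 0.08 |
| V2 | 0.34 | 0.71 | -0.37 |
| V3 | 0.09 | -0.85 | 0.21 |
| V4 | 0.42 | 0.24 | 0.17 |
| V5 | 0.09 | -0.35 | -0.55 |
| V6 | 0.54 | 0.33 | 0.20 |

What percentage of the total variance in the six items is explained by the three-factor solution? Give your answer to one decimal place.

Communalities: 0.2793, 0.7566, 0.7747, 0.2629, 0.4331, 0.4405; Σh² = 2.9471.
Total variance with 6 standardized items is 6, so the solution explains 2.9471/6 = 0.4912 = 49.12%.

49.1%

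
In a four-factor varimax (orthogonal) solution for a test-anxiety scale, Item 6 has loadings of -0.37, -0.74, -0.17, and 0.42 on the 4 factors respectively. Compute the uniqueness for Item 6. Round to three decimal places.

0.110

h² = (-0.37)² + (-0.74)² + (-0.17)² + 0.42² = 0.1369 + 0.5476 + 0.0289 + 0.1764 = 0.8898
Uniqueness u² = 1 − h² = 1 − 0.8898 = 0.1102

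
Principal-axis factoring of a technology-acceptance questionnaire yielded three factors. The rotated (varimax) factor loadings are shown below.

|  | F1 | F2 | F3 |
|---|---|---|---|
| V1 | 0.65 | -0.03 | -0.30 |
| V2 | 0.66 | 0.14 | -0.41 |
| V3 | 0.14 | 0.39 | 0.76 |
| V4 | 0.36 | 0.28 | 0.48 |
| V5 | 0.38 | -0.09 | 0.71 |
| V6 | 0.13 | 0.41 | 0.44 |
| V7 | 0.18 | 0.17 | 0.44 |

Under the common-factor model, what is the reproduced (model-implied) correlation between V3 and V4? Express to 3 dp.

r̂ = Σ λ_i·λ_j across factors = (0.14)(0.36) + (0.39)(0.28) + (0.76)(0.48)
  = +0.0504 +0.1092 +0.3648 = 0.5244

0.524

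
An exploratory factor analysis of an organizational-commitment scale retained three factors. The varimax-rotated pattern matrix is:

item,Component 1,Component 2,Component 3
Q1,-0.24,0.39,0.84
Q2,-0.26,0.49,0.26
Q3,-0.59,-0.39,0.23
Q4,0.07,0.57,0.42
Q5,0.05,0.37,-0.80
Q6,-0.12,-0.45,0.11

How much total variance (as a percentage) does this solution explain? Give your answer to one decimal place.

56.0%

SS loadings by factor: 0.4951, 1.2086, 1.6546; total = 3.3583.
Total variance with 6 standardized items is 6, so the solution explains 3.3583/6 = 0.5597 = 55.97%.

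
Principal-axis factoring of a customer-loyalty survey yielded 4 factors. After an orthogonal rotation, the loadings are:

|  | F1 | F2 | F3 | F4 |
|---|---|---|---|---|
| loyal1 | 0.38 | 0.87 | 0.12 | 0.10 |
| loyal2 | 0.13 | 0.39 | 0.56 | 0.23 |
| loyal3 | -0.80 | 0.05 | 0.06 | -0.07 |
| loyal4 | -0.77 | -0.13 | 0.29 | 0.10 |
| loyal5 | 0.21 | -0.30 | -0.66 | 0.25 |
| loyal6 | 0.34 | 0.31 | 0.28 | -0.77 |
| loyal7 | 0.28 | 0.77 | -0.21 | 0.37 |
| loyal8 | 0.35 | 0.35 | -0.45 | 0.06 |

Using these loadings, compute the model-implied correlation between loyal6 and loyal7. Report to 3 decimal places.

r̂ = Σ λ_i·λ_j across factors = (0.34)(0.28) + (0.31)(0.77) + (0.28)(-0.21) + (-0.77)(0.37)
  = +0.0952 +0.2387 -0.0588 -0.2849 = -0.0098

-0.010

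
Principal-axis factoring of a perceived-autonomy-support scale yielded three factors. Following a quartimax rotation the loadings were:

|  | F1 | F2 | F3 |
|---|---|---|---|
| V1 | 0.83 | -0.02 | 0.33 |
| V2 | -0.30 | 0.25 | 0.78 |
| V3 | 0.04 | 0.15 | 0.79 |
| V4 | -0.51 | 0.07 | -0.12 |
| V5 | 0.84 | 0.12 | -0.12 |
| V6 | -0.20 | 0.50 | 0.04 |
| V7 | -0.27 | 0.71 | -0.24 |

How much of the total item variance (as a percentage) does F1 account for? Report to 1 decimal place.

26.6%

SS loadings for F1 = 0.83² + (-0.30)² + 0.04² + (-0.51)² + 0.84² + (-0.20)² + (-0.27)² = 1.8591
With 7 standardized items, total variance = 7. Proportion = 1.8591/7 = 0.2656 → 26.56%.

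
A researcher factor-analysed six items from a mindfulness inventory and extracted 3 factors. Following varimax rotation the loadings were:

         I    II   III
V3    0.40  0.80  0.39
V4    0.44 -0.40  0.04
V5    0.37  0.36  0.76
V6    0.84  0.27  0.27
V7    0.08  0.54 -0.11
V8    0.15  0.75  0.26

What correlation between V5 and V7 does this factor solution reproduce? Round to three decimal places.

0.140

r̂ = Σ λ_i·λ_j across factors = (0.37)(0.08) + (0.36)(0.54) + (0.76)(-0.11)
  = +0.0296 +0.1944 -0.0836 = 0.1404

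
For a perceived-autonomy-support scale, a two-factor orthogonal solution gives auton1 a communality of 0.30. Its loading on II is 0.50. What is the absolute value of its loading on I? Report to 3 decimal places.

0.224

Under orthogonal rotation h² = Σλ², so λ_I² = h² − (0.2500) = 0.30 − 0.2500 = 0.0500.
|λ| = √0.0500 = 0.2236.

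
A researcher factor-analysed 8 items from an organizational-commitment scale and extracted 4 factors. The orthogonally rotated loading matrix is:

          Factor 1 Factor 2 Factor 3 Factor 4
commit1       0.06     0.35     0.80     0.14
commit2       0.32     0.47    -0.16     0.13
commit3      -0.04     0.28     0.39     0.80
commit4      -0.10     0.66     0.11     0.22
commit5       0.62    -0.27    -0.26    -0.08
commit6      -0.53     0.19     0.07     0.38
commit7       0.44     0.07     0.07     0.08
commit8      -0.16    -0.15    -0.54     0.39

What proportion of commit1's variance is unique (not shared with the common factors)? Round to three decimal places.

0.214

h² = 0.06² + 0.35² + 0.80² + 0.14² = 0.0036 + 0.1225 + 0.6400 + 0.0196 = 0.7857
Uniqueness u² = 1 − h² = 1 − 0.7857 = 0.2143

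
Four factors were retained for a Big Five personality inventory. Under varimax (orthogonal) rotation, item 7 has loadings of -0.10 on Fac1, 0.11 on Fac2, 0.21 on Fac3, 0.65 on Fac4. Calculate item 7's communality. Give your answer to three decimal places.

h² = (-0.10)² + 0.11² + 0.21² + 0.65² = 0.0100 + 0.0121 + 0.0441 + 0.4225 = 0.4887

0.489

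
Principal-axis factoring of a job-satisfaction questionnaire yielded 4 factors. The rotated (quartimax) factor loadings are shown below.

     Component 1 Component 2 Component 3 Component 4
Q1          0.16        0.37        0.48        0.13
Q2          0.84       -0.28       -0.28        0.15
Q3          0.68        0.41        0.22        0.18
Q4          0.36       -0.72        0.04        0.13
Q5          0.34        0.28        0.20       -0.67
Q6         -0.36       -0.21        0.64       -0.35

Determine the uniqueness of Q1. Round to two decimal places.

h² = 0.16² + 0.37² + 0.48² + 0.13² = 0.0256 + 0.1369 + 0.2304 + 0.0169 = 0.4098
Uniqueness u² = 1 − h² = 1 − 0.4098 = 0.5902

0.59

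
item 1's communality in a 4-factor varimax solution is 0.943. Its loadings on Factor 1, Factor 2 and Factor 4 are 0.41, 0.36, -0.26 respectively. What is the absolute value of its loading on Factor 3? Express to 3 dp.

Under orthogonal rotation h² = Σλ², so λ_Factor 3² = h² − (0.3653) = 0.943 − 0.3653 = 0.5777.
|λ| = √0.5777 = 0.7601.

0.760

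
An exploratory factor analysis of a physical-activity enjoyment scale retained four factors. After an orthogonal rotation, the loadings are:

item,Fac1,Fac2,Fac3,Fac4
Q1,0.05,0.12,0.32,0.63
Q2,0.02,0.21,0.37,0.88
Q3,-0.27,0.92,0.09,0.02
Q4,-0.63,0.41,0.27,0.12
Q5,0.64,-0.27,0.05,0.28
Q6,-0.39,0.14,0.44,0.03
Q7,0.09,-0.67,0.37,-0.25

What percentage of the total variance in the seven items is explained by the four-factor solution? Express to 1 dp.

66.3%

SS loadings by factor: 1.0425, 1.6144, 0.6533, 1.3279; total = 4.6381.
Total variance with 7 standardized items is 7, so the solution explains 4.6381/7 = 0.6626 = 66.26%.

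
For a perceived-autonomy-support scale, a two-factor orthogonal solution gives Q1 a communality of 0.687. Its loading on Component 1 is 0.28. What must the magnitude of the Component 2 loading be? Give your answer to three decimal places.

Under orthogonal rotation h² = Σλ², so λ_Component 2² = h² − (0.0784) = 0.687 − 0.0784 = 0.6086.
|λ| = √0.6086 = 0.7801.

0.780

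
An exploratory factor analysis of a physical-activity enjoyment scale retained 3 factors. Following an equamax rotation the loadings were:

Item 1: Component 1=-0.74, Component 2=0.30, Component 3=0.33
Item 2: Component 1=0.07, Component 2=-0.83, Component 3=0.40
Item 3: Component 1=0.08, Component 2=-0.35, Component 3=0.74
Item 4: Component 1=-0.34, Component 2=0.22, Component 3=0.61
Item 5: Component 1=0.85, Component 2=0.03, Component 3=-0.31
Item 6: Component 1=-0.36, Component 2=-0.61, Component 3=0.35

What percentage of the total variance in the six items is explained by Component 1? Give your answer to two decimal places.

SS loadings for Component 1 = (-0.74)² + 0.07² + 0.08² + (-0.34)² + 0.85² + (-0.36)² = 1.5266
With 6 standardized items, total variance = 6. Proportion = 1.5266/6 = 0.2544 → 25.44%.

25.44%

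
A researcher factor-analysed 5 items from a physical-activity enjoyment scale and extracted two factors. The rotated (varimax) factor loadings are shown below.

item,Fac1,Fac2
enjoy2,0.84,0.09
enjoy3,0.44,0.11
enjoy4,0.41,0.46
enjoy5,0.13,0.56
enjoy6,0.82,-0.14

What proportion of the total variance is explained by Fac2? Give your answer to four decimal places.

0.1130

SS loadings for Fac2 = 0.09² + 0.11² + 0.46² + 0.56² + (-0.14)² = 0.5650
Proportion of variance = 0.5650 / 5 = 0.1130.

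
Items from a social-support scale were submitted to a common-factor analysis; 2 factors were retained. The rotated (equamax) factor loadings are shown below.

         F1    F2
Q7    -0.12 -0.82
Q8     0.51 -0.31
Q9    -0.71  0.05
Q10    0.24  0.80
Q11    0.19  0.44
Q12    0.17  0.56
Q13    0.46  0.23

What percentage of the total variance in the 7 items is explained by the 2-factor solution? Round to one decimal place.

SS loadings by factor: 1.1128, 1.9711; total = 3.0839.
Total variance with 7 standardized items is 7, so the solution explains 3.0839/7 = 0.4406 = 44.06%.

44.1%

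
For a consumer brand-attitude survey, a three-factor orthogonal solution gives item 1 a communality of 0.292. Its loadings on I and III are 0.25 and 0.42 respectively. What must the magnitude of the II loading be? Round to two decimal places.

0.23

Under orthogonal rotation h² = Σλ², so λ_II² = h² − (0.2389) = 0.292 − 0.2389 = 0.0531.
|λ| = √0.0531 = 0.2304.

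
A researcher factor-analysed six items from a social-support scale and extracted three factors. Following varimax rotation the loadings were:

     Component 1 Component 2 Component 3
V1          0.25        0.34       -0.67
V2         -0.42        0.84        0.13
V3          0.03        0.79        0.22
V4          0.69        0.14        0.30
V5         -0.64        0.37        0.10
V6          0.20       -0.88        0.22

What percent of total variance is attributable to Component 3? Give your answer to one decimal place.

SS loadings for Component 3 = (-0.67)² + 0.13² + 0.22² + 0.30² + 0.10² + 0.22² = 0.6626
With 6 standardized items, total variance = 6. Proportion = 0.6626/6 = 0.1104 → 11.04%.

11.0%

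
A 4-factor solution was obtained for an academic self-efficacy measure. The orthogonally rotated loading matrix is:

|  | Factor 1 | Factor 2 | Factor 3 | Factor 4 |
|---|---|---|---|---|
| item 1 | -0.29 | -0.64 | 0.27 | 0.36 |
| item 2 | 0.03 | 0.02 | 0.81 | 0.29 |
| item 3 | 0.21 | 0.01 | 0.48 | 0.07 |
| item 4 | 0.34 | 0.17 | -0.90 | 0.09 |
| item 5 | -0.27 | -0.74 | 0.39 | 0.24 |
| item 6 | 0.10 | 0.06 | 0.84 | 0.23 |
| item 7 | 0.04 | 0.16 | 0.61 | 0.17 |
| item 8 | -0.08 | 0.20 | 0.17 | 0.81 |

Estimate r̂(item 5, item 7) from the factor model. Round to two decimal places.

r̂ = Σ λ_i·λ_j across factors = (-0.27)(0.04) + (-0.74)(0.16) + (0.39)(0.61) + (0.24)(0.17)
  = -0.0108 -0.1184 +0.2379 +0.0408 = 0.1495

0.15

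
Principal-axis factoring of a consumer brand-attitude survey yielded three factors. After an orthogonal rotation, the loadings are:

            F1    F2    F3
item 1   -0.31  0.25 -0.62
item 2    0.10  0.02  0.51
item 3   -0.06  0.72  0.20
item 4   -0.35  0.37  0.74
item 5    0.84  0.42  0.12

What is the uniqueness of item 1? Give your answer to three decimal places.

0.457

h² = (-0.31)² + 0.25² + (-0.62)² = 0.0961 + 0.0625 + 0.3844 = 0.5430
Uniqueness u² = 1 − h² = 1 − 0.5430 = 0.4570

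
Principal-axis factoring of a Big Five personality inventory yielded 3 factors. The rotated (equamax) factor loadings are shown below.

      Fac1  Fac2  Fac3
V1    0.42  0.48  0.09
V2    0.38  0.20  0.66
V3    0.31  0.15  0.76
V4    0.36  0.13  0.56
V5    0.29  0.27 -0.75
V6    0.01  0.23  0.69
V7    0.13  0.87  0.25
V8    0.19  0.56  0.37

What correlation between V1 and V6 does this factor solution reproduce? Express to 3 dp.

0.177

r̂ = Σ λ_i·λ_j across factors = (0.42)(0.01) + (0.48)(0.23) + (0.09)(0.69)
  = +0.0042 +0.1104 +0.0621 = 0.1767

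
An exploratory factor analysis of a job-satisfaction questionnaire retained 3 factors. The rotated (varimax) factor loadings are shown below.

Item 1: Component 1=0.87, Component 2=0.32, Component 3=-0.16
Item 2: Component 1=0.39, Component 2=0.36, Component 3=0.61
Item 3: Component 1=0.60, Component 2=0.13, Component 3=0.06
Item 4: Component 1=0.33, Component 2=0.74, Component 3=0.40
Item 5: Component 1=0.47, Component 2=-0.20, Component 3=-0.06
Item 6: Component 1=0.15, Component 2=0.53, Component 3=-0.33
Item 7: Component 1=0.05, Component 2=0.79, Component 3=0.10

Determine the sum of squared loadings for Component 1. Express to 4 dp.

1.6238

SS loadings for Component 1 = 0.87² + 0.39² + 0.60² + 0.33² + 0.47² + 0.15² + 0.05² = 0.7569 + 0.1521 + 0.3600 + 0.1089 + 0.2209 + 0.0225 + 0.0025 = 1.6238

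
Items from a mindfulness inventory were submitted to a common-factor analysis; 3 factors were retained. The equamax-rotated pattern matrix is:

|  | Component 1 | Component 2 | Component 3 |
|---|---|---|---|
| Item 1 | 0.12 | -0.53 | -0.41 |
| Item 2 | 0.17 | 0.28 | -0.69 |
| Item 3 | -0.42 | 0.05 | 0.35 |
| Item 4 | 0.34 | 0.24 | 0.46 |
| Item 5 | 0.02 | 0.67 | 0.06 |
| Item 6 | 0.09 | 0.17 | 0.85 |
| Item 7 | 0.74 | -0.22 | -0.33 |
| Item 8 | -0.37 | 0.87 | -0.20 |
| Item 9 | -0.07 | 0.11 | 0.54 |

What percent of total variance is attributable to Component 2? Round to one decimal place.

19.1%

SS loadings for Component 2 = (-0.53)² + 0.28² + 0.05² + 0.24² + 0.67² + 0.17² + (-0.22)² + 0.87² + 0.11² = 1.7146
With 9 standardized items, total variance = 9. Proportion = 1.7146/9 = 0.1905 → 19.05%.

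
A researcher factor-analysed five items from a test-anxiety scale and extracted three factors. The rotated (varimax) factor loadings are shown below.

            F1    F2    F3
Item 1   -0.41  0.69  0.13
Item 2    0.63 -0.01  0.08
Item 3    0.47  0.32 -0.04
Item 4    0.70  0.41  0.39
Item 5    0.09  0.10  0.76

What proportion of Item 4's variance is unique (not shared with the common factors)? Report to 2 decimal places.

h² = 0.70² + 0.41² + 0.39² = 0.4900 + 0.1681 + 0.1521 = 0.8102
Uniqueness u² = 1 − h² = 1 − 0.8102 = 0.1898

0.19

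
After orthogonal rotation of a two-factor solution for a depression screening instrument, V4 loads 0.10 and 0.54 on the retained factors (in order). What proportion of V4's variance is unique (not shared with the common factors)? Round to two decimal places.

0.70

h² = 0.10² + 0.54² = 0.0100 + 0.2916 = 0.3016
Uniqueness u² = 1 − h² = 1 − 0.3016 = 0.6984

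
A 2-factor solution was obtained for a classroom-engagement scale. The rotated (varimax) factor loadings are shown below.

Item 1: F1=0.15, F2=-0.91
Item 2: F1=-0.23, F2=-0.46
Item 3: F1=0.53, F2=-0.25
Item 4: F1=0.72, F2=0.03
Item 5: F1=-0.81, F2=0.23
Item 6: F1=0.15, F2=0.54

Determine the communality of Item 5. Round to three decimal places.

h² = (-0.81)² + 0.23² = 0.6561 + 0.0529 = 0.7090

0.709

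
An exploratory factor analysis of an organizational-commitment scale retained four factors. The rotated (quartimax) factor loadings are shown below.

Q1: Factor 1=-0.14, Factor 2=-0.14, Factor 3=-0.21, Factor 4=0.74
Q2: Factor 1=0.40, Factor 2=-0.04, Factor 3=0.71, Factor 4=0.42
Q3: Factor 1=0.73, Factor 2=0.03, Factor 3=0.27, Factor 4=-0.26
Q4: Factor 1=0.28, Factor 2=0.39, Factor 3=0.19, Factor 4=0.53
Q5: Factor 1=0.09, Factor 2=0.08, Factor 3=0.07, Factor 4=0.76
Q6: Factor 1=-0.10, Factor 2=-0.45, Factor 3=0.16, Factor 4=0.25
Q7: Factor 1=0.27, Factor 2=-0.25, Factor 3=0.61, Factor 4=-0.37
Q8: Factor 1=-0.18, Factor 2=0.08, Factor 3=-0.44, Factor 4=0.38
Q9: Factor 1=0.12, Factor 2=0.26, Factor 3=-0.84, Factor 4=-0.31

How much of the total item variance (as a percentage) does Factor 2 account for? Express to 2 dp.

5.77%

SS loadings for Factor 2 = (-0.14)² + (-0.04)² + 0.03² + 0.39² + 0.08² + (-0.45)² + (-0.25)² + 0.08² + 0.26² = 0.5196
With 9 standardized items, total variance = 9. Proportion = 0.5196/9 = 0.0577 → 5.77%.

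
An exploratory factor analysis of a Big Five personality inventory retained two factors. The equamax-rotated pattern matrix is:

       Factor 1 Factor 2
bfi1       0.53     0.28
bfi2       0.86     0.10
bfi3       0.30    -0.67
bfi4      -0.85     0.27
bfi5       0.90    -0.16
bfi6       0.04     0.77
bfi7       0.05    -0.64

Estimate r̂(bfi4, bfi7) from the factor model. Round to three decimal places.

r̂ = Σ λ_i·λ_j across factors = (-0.85)(0.05) + (0.27)(-0.64)
  = -0.0425 -0.1728 = -0.2153

-0.215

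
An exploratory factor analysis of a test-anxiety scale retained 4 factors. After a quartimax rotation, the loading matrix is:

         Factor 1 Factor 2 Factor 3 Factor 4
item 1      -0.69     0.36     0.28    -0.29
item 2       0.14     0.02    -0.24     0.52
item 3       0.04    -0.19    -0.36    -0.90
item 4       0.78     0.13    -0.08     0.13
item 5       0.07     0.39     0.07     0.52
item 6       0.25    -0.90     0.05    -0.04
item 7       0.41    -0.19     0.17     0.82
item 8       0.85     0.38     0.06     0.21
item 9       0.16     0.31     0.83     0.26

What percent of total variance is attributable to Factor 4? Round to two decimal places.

SS loadings for Factor 4 = (-0.29)² + 0.52² + (-0.90)² + 0.13² + 0.52² + (-0.04)² + 0.82² + 0.21² + 0.26² = 2.2375
With 9 standardized items, total variance = 9. Proportion = 2.2375/9 = 0.2486 → 24.86%.

24.86%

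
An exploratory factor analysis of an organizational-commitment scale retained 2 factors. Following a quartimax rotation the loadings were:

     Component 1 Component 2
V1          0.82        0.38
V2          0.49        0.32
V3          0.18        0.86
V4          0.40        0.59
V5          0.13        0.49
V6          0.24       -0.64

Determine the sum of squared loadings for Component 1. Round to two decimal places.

SS loadings for Component 1 = 0.82² + 0.49² + 0.18² + 0.40² + 0.13² + 0.24² = 0.6724 + 0.2401 + 0.0324 + 0.1600 + 0.0169 + 0.0576 = 1.1794

1.18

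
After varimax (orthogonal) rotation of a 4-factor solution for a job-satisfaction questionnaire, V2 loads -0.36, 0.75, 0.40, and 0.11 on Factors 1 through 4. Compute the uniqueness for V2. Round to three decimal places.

0.136

h² = (-0.36)² + 0.75² + 0.40² + 0.11² = 0.1296 + 0.5625 + 0.1600 + 0.0121 = 0.8642
Uniqueness u² = 1 − h² = 1 − 0.8642 = 0.1358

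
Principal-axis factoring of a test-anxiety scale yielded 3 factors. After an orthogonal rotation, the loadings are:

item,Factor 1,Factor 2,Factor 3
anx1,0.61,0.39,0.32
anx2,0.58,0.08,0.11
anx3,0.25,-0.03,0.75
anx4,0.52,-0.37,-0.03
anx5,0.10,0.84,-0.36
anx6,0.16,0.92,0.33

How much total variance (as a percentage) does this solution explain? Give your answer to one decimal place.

64.0%

SS loadings by factor: 1.0770, 1.8483, 0.9164; total = 3.8417.
Total variance with 6 standardized items is 6, so the solution explains 3.8417/6 = 0.6403 = 64.03%.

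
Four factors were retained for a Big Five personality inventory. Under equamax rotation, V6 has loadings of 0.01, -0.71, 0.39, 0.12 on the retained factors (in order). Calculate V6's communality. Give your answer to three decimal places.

0.671

h² = 0.01² + (-0.71)² + 0.39² + 0.12² = 0.0001 + 0.5041 + 0.1521 + 0.0144 = 0.6707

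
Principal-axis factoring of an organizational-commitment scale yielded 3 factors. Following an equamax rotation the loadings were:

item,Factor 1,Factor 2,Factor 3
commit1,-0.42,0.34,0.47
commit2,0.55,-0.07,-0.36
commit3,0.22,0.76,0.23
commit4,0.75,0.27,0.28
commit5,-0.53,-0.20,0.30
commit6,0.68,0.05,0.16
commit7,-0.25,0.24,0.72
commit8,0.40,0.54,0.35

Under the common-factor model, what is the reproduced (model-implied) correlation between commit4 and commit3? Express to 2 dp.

0.43

r̂ = Σ λ_i·λ_j across factors = (0.75)(0.22) + (0.27)(0.76) + (0.28)(0.23)
  = +0.1650 +0.2052 +0.0644 = 0.4346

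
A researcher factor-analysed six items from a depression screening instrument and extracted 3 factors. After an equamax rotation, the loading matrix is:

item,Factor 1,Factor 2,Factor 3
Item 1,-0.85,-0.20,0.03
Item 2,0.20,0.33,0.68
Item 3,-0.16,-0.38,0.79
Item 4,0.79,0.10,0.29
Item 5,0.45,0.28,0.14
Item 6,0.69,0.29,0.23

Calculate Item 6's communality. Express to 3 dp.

h² = 0.69² + 0.29² + 0.23² = 0.4761 + 0.0841 + 0.0529 = 0.6131

0.613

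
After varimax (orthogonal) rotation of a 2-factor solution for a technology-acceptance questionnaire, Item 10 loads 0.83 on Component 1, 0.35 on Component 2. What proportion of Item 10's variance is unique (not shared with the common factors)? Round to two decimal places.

0.19

h² = 0.83² + 0.35² = 0.6889 + 0.1225 = 0.8114
Uniqueness u² = 1 − h² = 1 − 0.8114 = 0.1886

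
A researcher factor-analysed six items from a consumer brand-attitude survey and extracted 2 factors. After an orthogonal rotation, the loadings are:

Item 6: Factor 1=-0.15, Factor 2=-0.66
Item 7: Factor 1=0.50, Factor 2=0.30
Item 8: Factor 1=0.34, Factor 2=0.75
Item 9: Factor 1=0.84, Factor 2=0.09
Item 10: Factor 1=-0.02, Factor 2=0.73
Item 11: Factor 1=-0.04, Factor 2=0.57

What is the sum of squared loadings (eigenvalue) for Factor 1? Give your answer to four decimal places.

1.0957

SS loadings for Factor 1 = (-0.15)² + 0.50² + 0.34² + 0.84² + (-0.02)² + (-0.04)² = 0.0225 + 0.2500 + 0.1156 + 0.7056 + 0.0004 + 0.0016 = 1.0957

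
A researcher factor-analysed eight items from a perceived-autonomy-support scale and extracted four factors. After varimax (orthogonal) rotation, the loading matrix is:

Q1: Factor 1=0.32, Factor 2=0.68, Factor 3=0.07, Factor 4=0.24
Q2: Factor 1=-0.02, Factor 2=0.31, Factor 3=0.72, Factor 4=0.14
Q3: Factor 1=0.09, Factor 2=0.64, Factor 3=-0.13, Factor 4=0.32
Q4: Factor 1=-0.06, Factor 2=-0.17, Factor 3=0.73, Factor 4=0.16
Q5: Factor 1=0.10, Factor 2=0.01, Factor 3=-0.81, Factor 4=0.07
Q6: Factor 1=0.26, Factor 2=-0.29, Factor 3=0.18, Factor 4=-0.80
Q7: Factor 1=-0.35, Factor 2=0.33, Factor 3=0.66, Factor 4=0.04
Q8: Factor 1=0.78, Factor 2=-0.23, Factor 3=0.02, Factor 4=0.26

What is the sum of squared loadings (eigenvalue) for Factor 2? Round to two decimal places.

SS loadings for Factor 2 = 0.68² + 0.31² + 0.64² + (-0.17)² + 0.01² + (-0.29)² + 0.33² + (-0.23)² = 0.4624 + 0.0961 + 0.4096 + 0.0289 + 0.0001 + 0.0841 + 0.1089 + 0.0529 = 1.2430

1.24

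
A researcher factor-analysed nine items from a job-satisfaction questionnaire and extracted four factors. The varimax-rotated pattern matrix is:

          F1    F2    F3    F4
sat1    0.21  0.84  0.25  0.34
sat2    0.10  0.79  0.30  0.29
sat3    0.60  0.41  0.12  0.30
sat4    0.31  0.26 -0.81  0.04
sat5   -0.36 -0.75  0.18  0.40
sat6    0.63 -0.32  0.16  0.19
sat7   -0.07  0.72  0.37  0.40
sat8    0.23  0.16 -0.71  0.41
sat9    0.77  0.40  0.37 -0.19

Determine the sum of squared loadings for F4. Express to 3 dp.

SS loadings for F4 = 0.34² + 0.29² + 0.30² + 0.04² + 0.40² + 0.19² + 0.40² + 0.41² + (-0.19)² = 0.1156 + 0.0841 + 0.0900 + 0.0016 + 0.1600 + 0.0361 + 0.1600 + 0.1681 + 0.0361 = 0.8516

0.852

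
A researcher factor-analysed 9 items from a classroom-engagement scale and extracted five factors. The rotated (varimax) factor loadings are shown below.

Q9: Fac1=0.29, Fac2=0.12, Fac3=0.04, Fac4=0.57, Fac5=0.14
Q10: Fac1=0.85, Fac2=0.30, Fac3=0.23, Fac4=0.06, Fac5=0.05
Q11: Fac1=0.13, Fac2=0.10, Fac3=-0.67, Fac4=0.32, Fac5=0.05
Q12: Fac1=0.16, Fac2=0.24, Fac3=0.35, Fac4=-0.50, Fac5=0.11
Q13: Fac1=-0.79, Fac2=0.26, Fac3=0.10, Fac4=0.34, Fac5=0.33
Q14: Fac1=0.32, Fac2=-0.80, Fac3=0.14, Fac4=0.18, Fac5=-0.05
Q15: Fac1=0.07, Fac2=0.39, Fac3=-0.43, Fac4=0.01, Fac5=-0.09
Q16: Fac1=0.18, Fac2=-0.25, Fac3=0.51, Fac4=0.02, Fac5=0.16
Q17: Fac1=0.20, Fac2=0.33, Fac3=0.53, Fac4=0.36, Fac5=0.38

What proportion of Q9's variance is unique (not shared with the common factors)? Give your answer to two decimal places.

h² = 0.29² + 0.12² + 0.04² + 0.57² + 0.14² = 0.0841 + 0.0144 + 0.0016 + 0.3249 + 0.0196 = 0.4446
Uniqueness u² = 1 − h² = 1 − 0.4446 = 0.5554

0.56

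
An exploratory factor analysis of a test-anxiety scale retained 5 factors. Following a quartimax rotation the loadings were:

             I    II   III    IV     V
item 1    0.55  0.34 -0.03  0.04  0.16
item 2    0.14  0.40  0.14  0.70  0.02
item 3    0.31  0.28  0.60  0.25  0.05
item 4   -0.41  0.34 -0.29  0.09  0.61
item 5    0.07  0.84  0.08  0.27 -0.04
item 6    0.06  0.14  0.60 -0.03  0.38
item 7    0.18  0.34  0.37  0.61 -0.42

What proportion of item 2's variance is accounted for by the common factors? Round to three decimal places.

h² = 0.14² + 0.40² + 0.14² + 0.70² + 0.02² = 0.0196 + 0.1600 + 0.0196 + 0.4900 + 0.0004 = 0.6896

0.690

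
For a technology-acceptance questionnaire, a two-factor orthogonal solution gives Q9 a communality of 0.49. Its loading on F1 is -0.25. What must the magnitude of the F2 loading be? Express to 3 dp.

Under orthogonal rotation h² = Σλ², so λ_F2² = h² − (0.0625) = 0.49 − 0.0625 = 0.4275.
|λ| = √0.4275 = 0.6538.

0.654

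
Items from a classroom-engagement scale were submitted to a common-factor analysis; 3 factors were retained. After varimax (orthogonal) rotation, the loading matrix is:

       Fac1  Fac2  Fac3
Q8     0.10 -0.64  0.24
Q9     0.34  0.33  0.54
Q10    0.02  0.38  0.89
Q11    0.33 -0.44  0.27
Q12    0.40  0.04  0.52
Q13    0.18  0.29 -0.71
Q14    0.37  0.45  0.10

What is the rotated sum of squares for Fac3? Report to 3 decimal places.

SS loadings for Fac3 = 0.24² + 0.54² + 0.89² + 0.27² + 0.52² + (-0.71)² + 0.10² = 0.0576 + 0.2916 + 0.7921 + 0.0729 + 0.2704 + 0.5041 + 0.0100 = 1.9987

1.999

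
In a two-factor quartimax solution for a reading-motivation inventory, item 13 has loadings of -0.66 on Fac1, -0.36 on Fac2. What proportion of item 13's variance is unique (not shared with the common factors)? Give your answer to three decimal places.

0.435

h² = (-0.66)² + (-0.36)² = 0.4356 + 0.1296 = 0.5652
Uniqueness u² = 1 − h² = 1 − 0.5652 = 0.4348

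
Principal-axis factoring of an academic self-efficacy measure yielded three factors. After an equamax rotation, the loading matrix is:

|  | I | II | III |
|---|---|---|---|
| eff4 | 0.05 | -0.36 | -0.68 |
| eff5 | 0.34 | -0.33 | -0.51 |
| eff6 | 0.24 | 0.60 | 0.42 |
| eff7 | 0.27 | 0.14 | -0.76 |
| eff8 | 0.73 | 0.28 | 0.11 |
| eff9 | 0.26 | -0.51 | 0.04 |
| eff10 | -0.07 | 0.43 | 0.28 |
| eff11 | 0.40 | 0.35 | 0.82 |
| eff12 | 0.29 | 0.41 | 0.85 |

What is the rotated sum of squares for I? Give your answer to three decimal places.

1.098

SS loadings for I = 0.05² + 0.34² + 0.24² + 0.27² + 0.73² + 0.26² + (-0.07)² + 0.40² + 0.29² = 0.0025 + 0.1156 + 0.0576 + 0.0729 + 0.5329 + 0.0676 + 0.0049 + 0.1600 + 0.0841 = 1.0981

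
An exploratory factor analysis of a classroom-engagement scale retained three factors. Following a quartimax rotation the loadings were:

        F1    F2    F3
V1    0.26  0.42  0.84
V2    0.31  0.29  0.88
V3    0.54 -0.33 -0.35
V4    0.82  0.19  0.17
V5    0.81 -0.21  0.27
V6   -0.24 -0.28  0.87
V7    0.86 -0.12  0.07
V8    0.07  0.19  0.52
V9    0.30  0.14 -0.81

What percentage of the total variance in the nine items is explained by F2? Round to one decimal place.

SS loadings for F2 = 0.42² + 0.29² + (-0.33)² + 0.19² + (-0.21)² + (-0.28)² + (-0.12)² + 0.19² + 0.14² = 0.5981
With 9 standardized items, total variance = 9. Proportion = 0.5981/9 = 0.0665 → 6.65%.

6.6%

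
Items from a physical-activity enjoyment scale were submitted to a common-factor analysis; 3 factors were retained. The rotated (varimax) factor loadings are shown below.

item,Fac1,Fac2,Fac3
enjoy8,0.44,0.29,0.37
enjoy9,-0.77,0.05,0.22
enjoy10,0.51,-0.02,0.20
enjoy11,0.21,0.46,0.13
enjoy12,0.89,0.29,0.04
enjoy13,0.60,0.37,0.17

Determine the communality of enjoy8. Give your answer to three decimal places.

h² = 0.44² + 0.29² + 0.37² = 0.1936 + 0.0841 + 0.1369 = 0.4146

0.415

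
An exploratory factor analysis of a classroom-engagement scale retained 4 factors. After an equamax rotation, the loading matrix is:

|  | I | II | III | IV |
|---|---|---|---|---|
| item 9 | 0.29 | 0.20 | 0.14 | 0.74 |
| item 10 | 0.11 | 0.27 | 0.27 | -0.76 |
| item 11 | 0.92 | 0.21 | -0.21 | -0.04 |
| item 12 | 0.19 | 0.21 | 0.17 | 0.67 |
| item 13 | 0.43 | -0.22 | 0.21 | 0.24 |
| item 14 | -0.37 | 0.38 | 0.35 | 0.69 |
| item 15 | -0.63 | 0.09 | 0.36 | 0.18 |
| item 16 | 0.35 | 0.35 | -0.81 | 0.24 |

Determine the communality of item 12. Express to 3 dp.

0.558

h² = 0.19² + 0.21² + 0.17² + 0.67² = 0.0361 + 0.0441 + 0.0289 + 0.4489 = 0.5580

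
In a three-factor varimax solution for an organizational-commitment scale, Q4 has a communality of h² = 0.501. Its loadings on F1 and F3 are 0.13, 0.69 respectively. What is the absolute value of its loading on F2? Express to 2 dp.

0.09

Under orthogonal rotation h² = Σλ², so λ_F2² = h² − (0.4930) = 0.501 − 0.4930 = 0.0080.
|λ| = √0.0080 = 0.0894.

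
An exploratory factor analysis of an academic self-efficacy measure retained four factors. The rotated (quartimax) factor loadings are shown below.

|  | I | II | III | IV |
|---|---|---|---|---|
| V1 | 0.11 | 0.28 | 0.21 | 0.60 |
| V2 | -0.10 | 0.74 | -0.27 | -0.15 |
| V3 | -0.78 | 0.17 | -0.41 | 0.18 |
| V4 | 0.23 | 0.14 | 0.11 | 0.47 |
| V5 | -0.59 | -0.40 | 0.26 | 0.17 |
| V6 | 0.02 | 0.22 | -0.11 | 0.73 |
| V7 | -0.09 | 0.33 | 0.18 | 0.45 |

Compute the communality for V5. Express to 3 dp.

0.605

h² = (-0.59)² + (-0.40)² + 0.26² + 0.17² = 0.3481 + 0.1600 + 0.0676 + 0.0289 = 0.6046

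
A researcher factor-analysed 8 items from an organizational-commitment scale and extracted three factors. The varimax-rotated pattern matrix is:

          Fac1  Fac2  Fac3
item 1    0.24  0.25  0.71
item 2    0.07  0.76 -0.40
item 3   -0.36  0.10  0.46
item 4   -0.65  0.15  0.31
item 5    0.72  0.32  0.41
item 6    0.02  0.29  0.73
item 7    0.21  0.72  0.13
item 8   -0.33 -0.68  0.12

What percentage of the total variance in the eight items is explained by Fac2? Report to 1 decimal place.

SS loadings for Fac2 = 0.25² + 0.76² + 0.10² + 0.15² + 0.32² + 0.29² + 0.72² + (-0.68)² = 1.8399
With 8 standardized items, total variance = 8. Proportion = 1.8399/8 = 0.2300 → 23.00%.

23.0%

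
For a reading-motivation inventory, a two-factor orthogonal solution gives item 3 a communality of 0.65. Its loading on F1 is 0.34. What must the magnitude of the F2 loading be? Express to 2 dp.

Under orthogonal rotation h² = Σλ², so λ_F2² = h² − (0.1156) = 0.65 − 0.1156 = 0.5344.
|λ| = √0.5344 = 0.7310.

0.73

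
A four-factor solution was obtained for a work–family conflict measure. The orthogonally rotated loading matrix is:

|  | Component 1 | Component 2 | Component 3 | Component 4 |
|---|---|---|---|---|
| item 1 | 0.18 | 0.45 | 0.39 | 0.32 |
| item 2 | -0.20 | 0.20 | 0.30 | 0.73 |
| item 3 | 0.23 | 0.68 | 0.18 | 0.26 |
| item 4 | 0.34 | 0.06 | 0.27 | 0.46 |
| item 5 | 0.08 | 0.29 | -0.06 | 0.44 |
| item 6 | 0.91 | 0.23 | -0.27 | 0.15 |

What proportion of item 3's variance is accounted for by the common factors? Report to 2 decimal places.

h² = 0.23² + 0.68² + 0.18² + 0.26² = 0.0529 + 0.4624 + 0.0324 + 0.0676 = 0.6153

0.62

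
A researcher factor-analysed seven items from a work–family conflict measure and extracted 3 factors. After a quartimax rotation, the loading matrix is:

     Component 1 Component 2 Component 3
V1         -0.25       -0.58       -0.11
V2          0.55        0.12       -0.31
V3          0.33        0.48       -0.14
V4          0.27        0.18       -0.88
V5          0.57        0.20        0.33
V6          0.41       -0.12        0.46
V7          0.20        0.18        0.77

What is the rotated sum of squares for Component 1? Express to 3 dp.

SS loadings for Component 1 = (-0.25)² + 0.55² + 0.33² + 0.27² + 0.57² + 0.41² + 0.20² = 0.0625 + 0.3025 + 0.1089 + 0.0729 + 0.3249 + 0.1681 + 0.0400 = 1.0798

1.080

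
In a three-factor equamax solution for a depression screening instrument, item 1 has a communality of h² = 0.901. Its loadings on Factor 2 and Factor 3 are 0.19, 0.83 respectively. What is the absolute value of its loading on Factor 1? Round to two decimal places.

Under orthogonal rotation h² = Σλ², so λ_Factor 1² = h² − (0.7250) = 0.901 − 0.7250 = 0.1760.
|λ| = √0.1760 = 0.4195.

0.42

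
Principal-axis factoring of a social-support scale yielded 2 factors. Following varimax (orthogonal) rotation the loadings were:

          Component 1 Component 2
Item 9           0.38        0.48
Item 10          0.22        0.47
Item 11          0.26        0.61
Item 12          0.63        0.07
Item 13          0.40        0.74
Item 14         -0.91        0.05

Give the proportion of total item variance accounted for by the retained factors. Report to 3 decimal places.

Communalities: 0.3748, 0.2693, 0.4397, 0.4018, 0.7076, 0.8306; Σh² = 3.0238.
Total variance with 6 standardized items is 6, so the solution explains 3.0238/6 = 0.5040.

0.504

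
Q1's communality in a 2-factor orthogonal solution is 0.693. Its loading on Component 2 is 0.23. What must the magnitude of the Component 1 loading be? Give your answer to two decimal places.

Under orthogonal rotation h² = Σλ², so λ_Component 1² = h² − (0.0529) = 0.693 − 0.0529 = 0.6401.
|λ| = √0.6401 = 0.8001.

0.80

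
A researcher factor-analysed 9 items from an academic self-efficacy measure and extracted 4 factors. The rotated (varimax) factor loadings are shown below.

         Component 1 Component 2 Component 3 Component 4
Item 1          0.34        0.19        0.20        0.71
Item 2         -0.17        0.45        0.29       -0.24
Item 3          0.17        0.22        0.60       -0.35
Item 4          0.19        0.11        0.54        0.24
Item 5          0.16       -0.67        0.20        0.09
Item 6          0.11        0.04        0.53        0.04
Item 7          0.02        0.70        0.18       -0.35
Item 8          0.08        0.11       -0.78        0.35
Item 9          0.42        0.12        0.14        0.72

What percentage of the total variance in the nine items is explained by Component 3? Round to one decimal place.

19.5%

SS loadings for Component 3 = 0.20² + 0.29² + 0.60² + 0.54² + 0.20² + 0.53² + 0.18² + (-0.78)² + 0.14² = 1.7570
With 9 standardized items, total variance = 9. Proportion = 1.7570/9 = 0.1952 → 19.52%.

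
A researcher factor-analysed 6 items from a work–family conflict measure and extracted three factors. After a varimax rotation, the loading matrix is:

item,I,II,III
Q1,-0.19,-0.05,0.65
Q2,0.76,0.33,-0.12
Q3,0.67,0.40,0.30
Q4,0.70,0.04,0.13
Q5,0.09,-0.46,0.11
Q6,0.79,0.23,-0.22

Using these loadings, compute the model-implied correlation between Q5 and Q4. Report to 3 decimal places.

r̂ = Σ λ_i·λ_j across factors = (0.09)(0.70) + (-0.46)(0.04) + (0.11)(0.13)
  = +0.0630 -0.0184 +0.0143 = 0.0589

0.059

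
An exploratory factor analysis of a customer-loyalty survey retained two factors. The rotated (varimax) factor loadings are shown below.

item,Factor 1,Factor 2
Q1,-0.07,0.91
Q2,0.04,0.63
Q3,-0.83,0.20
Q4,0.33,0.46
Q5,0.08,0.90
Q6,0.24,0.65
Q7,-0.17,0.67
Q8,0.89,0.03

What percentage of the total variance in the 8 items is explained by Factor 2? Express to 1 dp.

39.5%

SS loadings for Factor 2 = 0.91² + 0.63² + 0.20² + 0.46² + 0.90² + 0.65² + 0.67² + 0.03² = 3.1589
With 8 standardized items, total variance = 8. Proportion = 3.1589/8 = 0.3949 → 39.49%.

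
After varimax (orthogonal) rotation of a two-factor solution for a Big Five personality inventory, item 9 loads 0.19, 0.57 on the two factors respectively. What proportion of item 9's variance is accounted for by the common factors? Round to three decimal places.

0.361

h² = 0.19² + 0.57² = 0.0361 + 0.3249 = 0.3610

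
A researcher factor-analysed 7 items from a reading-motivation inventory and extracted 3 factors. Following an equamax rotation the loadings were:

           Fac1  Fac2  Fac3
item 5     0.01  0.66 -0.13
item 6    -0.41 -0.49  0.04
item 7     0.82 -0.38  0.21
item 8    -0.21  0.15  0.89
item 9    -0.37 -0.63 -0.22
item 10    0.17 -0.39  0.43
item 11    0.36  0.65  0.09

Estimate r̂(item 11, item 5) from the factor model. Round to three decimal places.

r̂ = Σ λ_i·λ_j across factors = (0.36)(0.01) + (0.65)(0.66) + (0.09)(-0.13)
  = +0.0036 +0.4290 -0.0117 = 0.4209

0.421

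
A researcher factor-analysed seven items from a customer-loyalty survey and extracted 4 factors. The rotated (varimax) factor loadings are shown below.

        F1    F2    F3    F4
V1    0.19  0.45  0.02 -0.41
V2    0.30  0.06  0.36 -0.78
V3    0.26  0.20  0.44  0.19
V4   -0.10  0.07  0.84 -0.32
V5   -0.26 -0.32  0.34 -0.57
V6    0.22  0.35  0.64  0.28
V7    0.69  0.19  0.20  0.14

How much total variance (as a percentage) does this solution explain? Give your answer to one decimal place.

Communalities: 0.4071, 0.8316, 0.3373, 0.8229, 0.6105, 0.6589, 0.5718; Σh² = 4.2401.
Total variance with 7 standardized items is 7, so the solution explains 4.2401/7 = 0.6057 = 60.57%.

60.6%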